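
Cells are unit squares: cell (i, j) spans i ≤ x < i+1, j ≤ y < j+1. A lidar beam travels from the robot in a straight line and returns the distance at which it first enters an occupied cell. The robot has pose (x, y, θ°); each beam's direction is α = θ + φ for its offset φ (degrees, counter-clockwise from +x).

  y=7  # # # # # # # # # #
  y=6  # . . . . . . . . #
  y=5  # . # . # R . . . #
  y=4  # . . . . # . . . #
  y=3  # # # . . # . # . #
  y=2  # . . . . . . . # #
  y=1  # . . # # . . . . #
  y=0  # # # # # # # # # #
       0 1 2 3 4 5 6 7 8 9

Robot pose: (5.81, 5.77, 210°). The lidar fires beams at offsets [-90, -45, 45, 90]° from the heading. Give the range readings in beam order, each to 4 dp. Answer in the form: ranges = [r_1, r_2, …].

beam 1: φ=-90°, α=120°
  d=(-0.5000,0.8660)  start (5,5)  tX=1.6200 tY=0.2656  stride 1/|dx|=2.0000 1/|dy|=1.1547
    cross y-line → (5,6), t=0.2656
    cross y-line → (5,7), t=1.4203 (wall)
  → r_1 = 1.4203
beam 2: φ=-45°, α=165°
  d=(-0.9659,0.2588)  start (5,5)  tX=0.8386 tY=0.8887  stride 1/|dx|=1.0353 1/|dy|=3.8637
    cross x-line → (4,5), t=0.8386 (wall)
  → r_2 = 0.8386
beam 3: φ=45°, α=255°
  d=(-0.2588,-0.9659)  start (5,5)  tX=3.1296 tY=0.7972  stride 1/|dx|=3.8637 1/|dy|=1.0353
    cross y-line → (5,4), t=0.7972 (wall)
  → r_3 = 0.7972
beam 4: φ=90°, α=300°
  d=(0.5000,-0.8660)  start (5,5)  tX=0.3800 tY=0.8891  stride 1/|dx|=2.0000 1/|dy|=1.1547
    cross x-line → (6,5), t=0.3800
    cross y-line → (6,4), t=0.8891
    cross y-line → (6,3), t=2.0438
    cross x-line → (7,3), t=2.3800 (wall)
  → r_4 = 2.3800

ranges = [1.4203, 0.8386, 0.7972, 2.3800]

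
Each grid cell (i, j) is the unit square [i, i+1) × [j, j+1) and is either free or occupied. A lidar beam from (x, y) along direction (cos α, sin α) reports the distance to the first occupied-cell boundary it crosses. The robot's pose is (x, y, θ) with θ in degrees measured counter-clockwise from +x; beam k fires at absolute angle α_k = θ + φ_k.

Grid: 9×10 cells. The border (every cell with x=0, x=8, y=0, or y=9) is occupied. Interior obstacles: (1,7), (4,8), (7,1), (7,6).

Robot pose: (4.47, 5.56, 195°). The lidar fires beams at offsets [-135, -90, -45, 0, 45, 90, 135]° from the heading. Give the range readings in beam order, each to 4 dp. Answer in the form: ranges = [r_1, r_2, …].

ranges = [3.9722, 3.5614, 2.8800, 3.5924, 5.2654, 4.7209, 4.0761]

beam 1: φ=-135°, α=60°
  dir = (cos 60°, sin 60°) = (0.5000, 0.8660); from cell (4,5)
  next x-line at t=1.0600, next y-line at t=0.5081; Δt_x=2.0000, Δt_y=1.1547
    y: enter (4,6) at t=0.5081
    x: enter (5,6) at t=1.0600
    y: enter (5,7) at t=1.6628
    y: enter (5,8) at t=2.8175
    x: enter (6,8) at t=3.0600
    y: enter (6,9) at t=3.9722 ← occupied
  → r_1 = 3.9722
beam 2: φ=-90°, α=105°
  dir = (cos 105°, sin 105°) = (-0.2588, 0.9659); from cell (4,5)
  next x-line at t=1.8159, next y-line at t=0.4555; Δt_x=3.8637, Δt_y=1.0353
    y: enter (4,6) at t=0.4555
    y: enter (4,7) at t=1.4908
    x: enter (3,7) at t=1.8159
    y: enter (3,8) at t=2.5261
    y: enter (3,9) at t=3.5614 ← occupied
  → r_2 = 3.5614
beam 3: φ=-45°, α=150°
  dir = (cos 150°, sin 150°) = (-0.8660, 0.5000); from cell (4,5)
  next x-line at t=0.5427, next y-line at t=0.8800; Δt_x=1.1547, Δt_y=2.0000
    x: enter (3,5) at t=0.5427
    y: enter (3,6) at t=0.8800
    x: enter (2,6) at t=1.6974
    x: enter (1,6) at t=2.8521
    y: enter (1,7) at t=2.8800 ← occupied
  → r_3 = 2.8800
beam 4: φ=0°, α=195°
  dir = (cos 195°, sin 195°) = (-0.9659, -0.2588); from cell (4,5)
  next x-line at t=0.4866, next y-line at t=2.1637; Δt_x=1.0353, Δt_y=3.8637
    x: enter (3,5) at t=0.4866
    x: enter (2,5) at t=1.5219
    y: enter (2,4) at t=2.1637
    x: enter (1,4) at t=2.5571
    x: enter (0,4) at t=3.5924 ← occupied
  → r_4 = 3.5924
beam 5: φ=45°, α=240°
  dir = (cos 240°, sin 240°) = (-0.5000, -0.8660); from cell (4,5)
  next x-line at t=0.9400, next y-line at t=0.6466; Δt_x=2.0000, Δt_y=1.1547
    y: enter (4,4) at t=0.6466
    x: enter (3,4) at t=0.9400
    y: enter (3,3) at t=1.8013
    x: enter (2,3) at t=2.9400
    y: enter (2,2) at t=2.9560
    y: enter (2,1) at t=4.1107
    x: enter (1,1) at t=4.9400
    y: enter (1,0) at t=5.2654 ← occupied
  → r_5 = 5.2654
beam 6: φ=90°, α=285°
  dir = (cos 285°, sin 285°) = (0.2588, -0.9659); from cell (4,5)
  next x-line at t=2.0478, next y-line at t=0.5798; Δt_x=3.8637, Δt_y=1.0353
    y: enter (4,4) at t=0.5798
    y: enter (4,3) at t=1.6150
    x: enter (5,3) at t=2.0478
    y: enter (5,2) at t=2.6503
    y: enter (5,1) at t=3.6856
    y: enter (5,0) at t=4.7209 ← occupied
  → r_6 = 4.7209
beam 7: φ=135°, α=330°
  dir = (cos 330°, sin 330°) = (0.8660, -0.5000); from cell (4,5)
  next x-line at t=0.6120, next y-line at t=1.1200; Δt_x=1.1547, Δt_y=2.0000
    x: enter (5,5) at t=0.6120
    y: enter (5,4) at t=1.1200
    x: enter (6,4) at t=1.7667
    x: enter (7,4) at t=2.9214
    y: enter (7,3) at t=3.1200
    x: enter (8,3) at t=4.0761 ← occupied
  → r_7 = 4.0761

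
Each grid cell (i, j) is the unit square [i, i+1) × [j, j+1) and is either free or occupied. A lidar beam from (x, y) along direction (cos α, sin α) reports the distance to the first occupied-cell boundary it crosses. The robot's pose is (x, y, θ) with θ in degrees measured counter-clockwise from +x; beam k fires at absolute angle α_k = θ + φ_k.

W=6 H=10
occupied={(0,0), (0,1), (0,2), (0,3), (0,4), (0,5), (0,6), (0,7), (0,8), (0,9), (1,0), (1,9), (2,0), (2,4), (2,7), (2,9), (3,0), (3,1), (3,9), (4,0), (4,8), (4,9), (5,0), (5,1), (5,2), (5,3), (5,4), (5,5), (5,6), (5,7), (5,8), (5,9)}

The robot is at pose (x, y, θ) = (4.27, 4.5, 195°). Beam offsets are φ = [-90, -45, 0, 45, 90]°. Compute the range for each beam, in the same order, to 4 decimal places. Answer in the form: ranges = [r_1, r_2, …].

beam 1: φ=-90°, α=105°
  dir = (cos 105°, sin 105°) = (-0.2588, 0.9659); from cell (4,4)
  next x-line at t=1.0432, next y-line at t=0.5176; Δt_x=3.8637, Δt_y=1.0353
    y: enter (4,5) at t=0.5176
    x: enter (3,5) at t=1.0432
    y: enter (3,6) at t=1.5529
    y: enter (3,7) at t=2.5882
    y: enter (3,8) at t=3.6235
    y: enter (3,9) at t=4.6587 ← occupied
  → r_1 = 4.6587
beam 2: φ=-45°, α=150°
  dir = (cos 150°, sin 150°) = (-0.8660, 0.5000); from cell (4,4)
  next x-line at t=0.3118, next y-line at t=1.0000; Δt_x=1.1547, Δt_y=2.0000
    x: enter (3,4) at t=0.3118
    y: enter (3,5) at t=1.0000
    x: enter (2,5) at t=1.4665
    x: enter (1,5) at t=2.6212
    y: enter (1,6) at t=3.0000
    x: enter (0,6) at t=3.7759 ← occupied
  → r_2 = 3.7759
beam 3: φ=0°, α=195°
  dir = (cos 195°, sin 195°) = (-0.9659, -0.2588); from cell (4,4)
  next x-line at t=0.2795, next y-line at t=1.9319; Δt_x=1.0353, Δt_y=3.8637
    x: enter (3,4) at t=0.2795
    x: enter (2,4) at t=1.3148 ← occupied
  → r_3 = 1.3148
beam 4: φ=45°, α=240°
  dir = (cos 240°, sin 240°) = (-0.5000, -0.8660); from cell (4,4)
  next x-line at t=0.5400, next y-line at t=0.5774; Δt_x=2.0000, Δt_y=1.1547
    x: enter (3,4) at t=0.5400
    y: enter (3,3) at t=0.5774
    y: enter (3,2) at t=1.7321
    x: enter (2,2) at t=2.5400
    y: enter (2,1) at t=2.8868
    y: enter (2,0) at t=4.0415 ← occupied
  → r_4 = 4.0415
beam 5: φ=90°, α=285°
  dir = (cos 285°, sin 285°) = (0.2588, -0.9659); from cell (4,4)
  next x-line at t=2.8205, next y-line at t=0.5176; Δt_x=3.8637, Δt_y=1.0353
    y: enter (4,3) at t=0.5176
    y: enter (4,2) at t=1.5529
    y: enter (4,1) at t=2.5882
    x: enter (5,1) at t=2.8205 ← occupied
  → r_5 = 2.8205

ranges = [4.6587, 3.7759, 1.3148, 4.0415, 2.8205]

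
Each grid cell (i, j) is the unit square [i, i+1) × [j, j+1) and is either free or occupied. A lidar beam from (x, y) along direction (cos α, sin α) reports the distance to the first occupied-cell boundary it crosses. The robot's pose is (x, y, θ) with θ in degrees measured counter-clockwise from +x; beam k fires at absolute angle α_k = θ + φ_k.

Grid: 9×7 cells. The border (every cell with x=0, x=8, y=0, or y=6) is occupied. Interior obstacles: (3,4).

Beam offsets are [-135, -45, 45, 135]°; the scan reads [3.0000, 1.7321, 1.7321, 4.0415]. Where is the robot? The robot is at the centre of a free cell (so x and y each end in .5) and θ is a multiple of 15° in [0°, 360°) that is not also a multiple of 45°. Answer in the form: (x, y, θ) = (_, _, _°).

(x, y, θ) = (6.5, 2.5, 345°)

The pose lattice has 34·16 = 544 candidates. Test each by forward raycasting.
  (7.5, 2.5, 300°): beam 1 = 6.7293 ≠ 3.0000 ✗
  (2.5, 2.5, 240°): beam 1 = 3.6235 ≠ 3.0000 ✗
  (5.5, 5.5, 60°): beam 1 = 4.6587 ≠ 3.0000 ✗
  (1.5, 2.5, 150°): beam 1 = 6.7293 ≠ 3.0000 ✗
  (7.5, 1.5, 240°): beam 1 = 4.6587 ≠ 3.0000 ✗
  …
  (6.5, 2.5, 345°): r_1=3.0000, r_2=1.7321, r_3=1.7321, r_4=4.0415 — all match ✓
Only this pose fits every beam.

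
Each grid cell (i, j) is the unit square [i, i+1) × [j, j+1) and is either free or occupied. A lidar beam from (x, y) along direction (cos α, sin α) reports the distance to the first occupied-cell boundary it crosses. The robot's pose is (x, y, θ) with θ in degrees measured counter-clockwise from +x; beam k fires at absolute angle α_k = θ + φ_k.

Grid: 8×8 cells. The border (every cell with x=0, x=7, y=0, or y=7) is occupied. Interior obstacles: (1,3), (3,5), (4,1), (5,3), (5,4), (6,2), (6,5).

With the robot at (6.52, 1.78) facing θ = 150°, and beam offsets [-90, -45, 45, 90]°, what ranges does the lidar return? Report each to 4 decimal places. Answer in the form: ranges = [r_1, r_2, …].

beam 1: φ=-90°, α=60°
  dir = (cos 60°, sin 60°) = (0.5000, 0.8660); from cell (6,1)
  next x-line at t=0.9600, next y-line at t=0.2540; Δt_x=2.0000, Δt_y=1.1547
    y: enter (6,2) at t=0.2540 ← occupied
  → r_1 = 0.2540
beam 2: φ=-45°, α=105°
  dir = (cos 105°, sin 105°) = (-0.2588, 0.9659); from cell (6,1)
  next x-line at t=2.0091, next y-line at t=0.2278; Δt_x=3.8637, Δt_y=1.0353
    y: enter (6,2) at t=0.2278 ← occupied
  → r_2 = 0.2278
beam 3: φ=45°, α=195°
  dir = (cos 195°, sin 195°) = (-0.9659, -0.2588); from cell (6,1)
  next x-line at t=0.5383, next y-line at t=3.0137; Δt_x=1.0353, Δt_y=3.8637
    x: enter (5,1) at t=0.5383
    x: enter (4,1) at t=1.5736 ← occupied
  → r_3 = 1.5736
beam 4: φ=90°, α=240°
  dir = (cos 240°, sin 240°) = (-0.5000, -0.8660); from cell (6,1)
  next x-line at t=1.0400, next y-line at t=0.9007; Δt_x=2.0000, Δt_y=1.1547
    y: enter (6,0) at t=0.9007 ← occupied
  → r_4 = 0.9007

ranges = [0.2540, 0.2278, 1.5736, 0.9007]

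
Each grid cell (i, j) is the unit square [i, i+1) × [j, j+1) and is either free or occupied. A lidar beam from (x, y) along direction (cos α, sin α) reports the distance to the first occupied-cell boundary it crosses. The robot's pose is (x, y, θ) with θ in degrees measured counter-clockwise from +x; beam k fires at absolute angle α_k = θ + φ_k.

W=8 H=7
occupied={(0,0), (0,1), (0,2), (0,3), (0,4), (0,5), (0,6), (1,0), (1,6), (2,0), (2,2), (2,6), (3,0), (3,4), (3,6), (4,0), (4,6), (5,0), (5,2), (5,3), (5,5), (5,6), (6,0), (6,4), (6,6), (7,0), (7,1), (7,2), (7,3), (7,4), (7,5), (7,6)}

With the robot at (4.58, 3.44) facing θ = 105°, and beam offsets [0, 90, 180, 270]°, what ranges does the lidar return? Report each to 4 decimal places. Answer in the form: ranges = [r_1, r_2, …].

ranges = [2.6503, 1.7000, 2.5261, 0.4348]

beam 1: φ=0°, α=105°
  d=(-0.2588,0.9659)  start (4,3)  tX=2.2409 tY=0.5798  stride 1/|dx|=3.8637 1/|dy|=1.0353
    cross y-line → (4,4), t=0.5798
    cross y-line → (4,5), t=1.6150
    cross x-line → (3,5), t=2.2409
    cross y-line → (3,6), t=2.6503 (wall)
  → r_1 = 2.6503
beam 2: φ=90°, α=195°
  d=(-0.9659,-0.2588)  start (4,3)  tX=0.6005 tY=1.7000  stride 1/|dx|=1.0353 1/|dy|=3.8637
    cross x-line → (3,3), t=0.6005
    cross x-line → (2,3), t=1.6357
    cross y-line → (2,2), t=1.7000 (wall)
  → r_2 = 1.7000
beam 3: φ=180°, α=285°
  d=(0.2588,-0.9659)  start (4,3)  tX=1.6228 tY=0.4555  stride 1/|dx|=3.8637 1/|dy|=1.0353
    cross y-line → (4,2), t=0.4555
    cross y-line → (4,1), t=1.4908
    cross x-line → (5,1), t=1.6228
    cross y-line → (5,0), t=2.5261 (wall)
  → r_3 = 2.5261
beam 4: φ=270°, α=15°
  d=(0.9659,0.2588)  start (4,3)  tX=0.4348 tY=2.1637  stride 1/|dx|=1.0353 1/|dy|=3.8637
    cross x-line → (5,3), t=0.4348 (wall)
  → r_4 = 0.4348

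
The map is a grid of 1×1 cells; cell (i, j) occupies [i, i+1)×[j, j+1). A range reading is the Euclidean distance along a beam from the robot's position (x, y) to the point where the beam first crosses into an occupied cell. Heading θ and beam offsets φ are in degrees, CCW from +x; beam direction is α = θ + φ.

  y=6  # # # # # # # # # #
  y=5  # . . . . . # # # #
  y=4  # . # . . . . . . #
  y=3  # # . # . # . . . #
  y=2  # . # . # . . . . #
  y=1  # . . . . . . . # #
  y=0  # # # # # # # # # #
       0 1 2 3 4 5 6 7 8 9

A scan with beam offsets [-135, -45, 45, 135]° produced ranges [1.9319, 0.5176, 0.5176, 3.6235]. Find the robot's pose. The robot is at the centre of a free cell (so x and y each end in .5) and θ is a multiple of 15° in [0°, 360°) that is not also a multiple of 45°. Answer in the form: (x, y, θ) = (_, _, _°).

(x, y, θ) = (7.5, 1.5, 330°)

Enumerate (i+0.5, j+0.5, θ) over the 30 free cells and 16 admissible headings. For each, cast all 4 beams and compare to the given ranges.
  (2.5, 3.5, 150°): beam 1 = 0.5176 ≠ 1.9319 ✗
  (3.5, 1.5, 60°): beam 1 = 0.5176 ≠ 1.9319 ✗
  (4.5, 3.5, 195°): beam 1 = 2.8868 ≠ 1.9319 ✗
  (2.5, 1.5, 285°): beam 1 = 1.7321 ≠ 1.9319 ✗
  (5.5, 1.5, 15°): beam 1 = 0.5774 ≠ 1.9319 ✗
  …
  (7.5, 1.5, 330°): r_1=1.9319, r_2=0.5176, r_3=0.5176, r_4=3.6235 — all match ✓
No second candidate reproduces the full scan.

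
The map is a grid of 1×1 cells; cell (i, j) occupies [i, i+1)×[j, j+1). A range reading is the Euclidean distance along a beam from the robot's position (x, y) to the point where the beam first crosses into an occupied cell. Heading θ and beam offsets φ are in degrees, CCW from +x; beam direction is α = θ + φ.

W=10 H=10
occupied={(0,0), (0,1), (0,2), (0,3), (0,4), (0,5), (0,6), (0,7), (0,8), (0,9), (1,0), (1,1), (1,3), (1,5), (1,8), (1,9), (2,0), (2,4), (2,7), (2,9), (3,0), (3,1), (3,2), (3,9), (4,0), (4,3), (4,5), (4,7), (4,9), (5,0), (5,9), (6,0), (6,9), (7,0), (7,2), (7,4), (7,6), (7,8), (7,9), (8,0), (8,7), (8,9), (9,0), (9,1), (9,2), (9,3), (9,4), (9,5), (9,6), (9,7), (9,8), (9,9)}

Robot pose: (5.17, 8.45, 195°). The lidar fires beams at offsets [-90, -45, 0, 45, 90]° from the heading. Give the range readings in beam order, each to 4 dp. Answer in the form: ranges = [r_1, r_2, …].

ranges = [0.5694, 1.1000, 2.2465, 0.5196, 7.7128]

beam 1: φ=-90°, α=105°
  direction (-0.2588, 0.9659); cell (5,8); t to first gridline: x 0.6568, y 0.5694 (then +3.8637 / +1.0353)
    (5,9) via y @ 0.5694  # hit
  → r_1 = 0.5694
beam 2: φ=-45°, α=150°
  direction (-0.8660, 0.5000); cell (5,8); t to first gridline: x 0.1963, y 1.1000 (then +1.1547 / +2.0000)
    (4,8) via x @ 0.1963
    (4,9) via y @ 1.1000  # hit
  → r_2 = 1.1000
beam 3: φ=0°, α=195°
  direction (-0.9659, -0.2588); cell (5,8); t to first gridline: x 0.1760, y 1.7387 (then +1.0353 / +3.8637)
    (4,8) via x @ 0.1760
    (3,8) via x @ 1.2113
    (3,7) via y @ 1.7387
    (2,7) via x @ 2.2465  # hit
  → r_3 = 2.2465
beam 4: φ=45°, α=240°
  direction (-0.5000, -0.8660); cell (5,8); t to first gridline: x 0.3400, y 0.5196 (then +2.0000 / +1.1547)
    (4,8) via x @ 0.3400
    (4,7) via y @ 0.5196  # hit
  → r_4 = 0.5196
beam 5: φ=90°, α=285°
  direction (0.2588, -0.9659); cell (5,8); t to first gridline: x 3.2069, y 0.4659 (then +3.8637 / +1.0353)
    (5,7) via y @ 0.4659
    (5,6) via y @ 1.5012
    (5,5) via y @ 2.5364
    (6,5) via x @ 3.2069
    (6,4) via y @ 3.5717
    (6,3) via y @ 4.6070
    (6,2) via y @ 5.6423
    (6,1) via y @ 6.6775
    (7,1) via x @ 7.0706
    (7,0) via y @ 7.7128  # hit
  → r_5 = 7.7128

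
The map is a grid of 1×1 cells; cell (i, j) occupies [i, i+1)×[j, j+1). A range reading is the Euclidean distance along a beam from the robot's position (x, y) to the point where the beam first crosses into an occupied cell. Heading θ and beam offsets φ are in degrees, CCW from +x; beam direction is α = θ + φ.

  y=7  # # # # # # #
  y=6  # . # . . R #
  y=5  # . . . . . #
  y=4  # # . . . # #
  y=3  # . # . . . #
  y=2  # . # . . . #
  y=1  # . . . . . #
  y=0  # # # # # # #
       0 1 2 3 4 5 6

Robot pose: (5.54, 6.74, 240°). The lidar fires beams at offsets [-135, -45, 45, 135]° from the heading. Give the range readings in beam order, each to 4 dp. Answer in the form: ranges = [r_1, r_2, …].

beam 1: φ=-135°, α=105°
  direction (-0.2588, 0.9659); cell (5,6); t to first gridline: x 2.0864, y 0.2692 (then +3.8637 / +1.0353)
    (5,7) via y @ 0.2692  # hit
  → r_1 = 0.2692
beam 2: φ=-45°, α=195°
  direction (-0.9659, -0.2588); cell (5,6); t to first gridline: x 0.5590, y 2.8591 (then +1.0353 / +3.8637)
    (4,6) via x @ 0.5590
    (3,6) via x @ 1.5943
    (2,6) via x @ 2.6296  # hit
  → r_2 = 2.6296
beam 3: φ=45°, α=285°
  direction (0.2588, -0.9659); cell (5,6); t to first gridline: x 1.7773, y 0.7661 (then +3.8637 / +1.0353)
    (5,5) via y @ 0.7661
    (6,5) via x @ 1.7773  # hit
  → r_3 = 1.7773
beam 4: φ=135°, α=15°
  direction (0.9659, 0.2588); cell (5,6); t to first gridline: x 0.4762, y 1.0046 (then +1.0353 / +3.8637)
    (6,6) via x @ 0.4762  # hit
  → r_4 = 0.4762

ranges = [0.2692, 2.6296, 1.7773, 0.4762]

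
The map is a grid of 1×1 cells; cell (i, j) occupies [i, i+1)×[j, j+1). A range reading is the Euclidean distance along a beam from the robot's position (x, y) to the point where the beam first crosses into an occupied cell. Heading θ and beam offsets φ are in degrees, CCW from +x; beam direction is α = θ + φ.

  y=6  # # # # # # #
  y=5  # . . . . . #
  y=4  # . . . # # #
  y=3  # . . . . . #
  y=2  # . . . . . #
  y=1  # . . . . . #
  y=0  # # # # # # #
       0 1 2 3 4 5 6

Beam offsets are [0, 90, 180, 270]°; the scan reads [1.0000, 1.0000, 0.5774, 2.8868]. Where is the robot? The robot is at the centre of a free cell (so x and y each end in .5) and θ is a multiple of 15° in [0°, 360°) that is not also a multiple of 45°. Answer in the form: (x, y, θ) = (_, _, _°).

Candidates: 23 free-cell centres × 16 headings = 368 poses. Raycast each; keep the one whose scan matches to 4 dp.
  (5.5, 2.5, 120°): beam 1 = 1.7321 ≠ 1.0000 ✗
  (4.5, 3.5, 300°): beam 1 = 2.8868 ≠ 1.0000 ✗
  (5.5, 1.5, 120°): beam 1 = 2.8868 ≠ 1.0000 ✗
  (2.5, 5.5, 255°): beam 1 = 4.6587 ≠ 1.0000 ✗
  (2.5, 5.5, 165°): beam 1 = 1.5529 ≠ 1.0000 ✗
  …
  (3.5, 5.5, 300°): r_1=1.0000, r_2=1.0000, r_3=0.5774, r_4=2.8868 — all match ✓
Unique over the lattice → pose = (3.5, 5.5, 300°).

(x, y, θ) = (3.5, 5.5, 300°)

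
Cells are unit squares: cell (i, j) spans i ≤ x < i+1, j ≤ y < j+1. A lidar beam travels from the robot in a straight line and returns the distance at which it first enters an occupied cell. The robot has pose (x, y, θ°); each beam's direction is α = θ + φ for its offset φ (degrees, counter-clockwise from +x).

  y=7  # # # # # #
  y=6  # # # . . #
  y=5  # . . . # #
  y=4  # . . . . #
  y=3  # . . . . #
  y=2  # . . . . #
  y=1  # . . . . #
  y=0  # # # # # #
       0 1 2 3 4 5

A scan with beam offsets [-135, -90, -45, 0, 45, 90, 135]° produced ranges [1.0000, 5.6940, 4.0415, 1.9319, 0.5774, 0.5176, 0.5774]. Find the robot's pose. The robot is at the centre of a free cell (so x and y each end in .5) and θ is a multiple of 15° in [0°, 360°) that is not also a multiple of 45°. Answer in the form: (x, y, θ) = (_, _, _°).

(x, y, θ) = (4.5, 1.5, 195°)

Candidates: 21 free-cell centres × 16 headings = 336 poses. Raycast each; keep the one whose scan matches to 4 dp.
  (2.5, 2.5, 165°): beam 1 = 2.8868 ≠ 1.0000 ✗
  (2.5, 1.5, 240°): beam 1 = 4.6587 ≠ 1.0000 ✗
  (1.5, 5.5, 195°): beam 1 = 0.5774 ≠ 1.0000 ✗
  …
  (4.5, 1.5, 195°): r_1=1.0000, r_2=5.6940, r_3=4.0415, r_4=1.9319, r_5=0.5774, r_6=0.5176, r_7=0.5774 — all match ✓
Only this pose fits every beam.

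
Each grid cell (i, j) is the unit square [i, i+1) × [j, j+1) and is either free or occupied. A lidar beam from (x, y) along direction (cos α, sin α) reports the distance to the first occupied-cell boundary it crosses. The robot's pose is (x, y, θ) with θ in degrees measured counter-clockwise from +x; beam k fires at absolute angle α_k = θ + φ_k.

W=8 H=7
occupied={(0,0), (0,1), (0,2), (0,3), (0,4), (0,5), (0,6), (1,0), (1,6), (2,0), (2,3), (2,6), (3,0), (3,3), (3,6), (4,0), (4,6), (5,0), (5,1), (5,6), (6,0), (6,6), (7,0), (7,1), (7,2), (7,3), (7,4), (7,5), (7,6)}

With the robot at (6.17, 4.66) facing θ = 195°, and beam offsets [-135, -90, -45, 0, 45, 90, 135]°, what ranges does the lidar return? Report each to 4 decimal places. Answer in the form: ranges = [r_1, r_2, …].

ranges = [1.5473, 1.3873, 2.6800, 2.5500, 4.2262, 3.2069, 0.9584]

beam 1: φ=-135°, α=60°
  dir = (cos 60°, sin 60°) = (0.5000, 0.8660); from cell (6,4)
  next x-line at t=1.6600, next y-line at t=0.3926; Δt_x=2.0000, Δt_y=1.1547
    y: enter (6,5) at t=0.3926
    y: enter (6,6) at t=1.5473 ← occupied
  → r_1 = 1.5473
beam 2: φ=-90°, α=105°
  dir = (cos 105°, sin 105°) = (-0.2588, 0.9659); from cell (6,4)
  next x-line at t=0.6568, next y-line at t=0.3520; Δt_x=3.8637, Δt_y=1.0353
    y: enter (6,5) at t=0.3520
    x: enter (5,5) at t=0.6568
    y: enter (5,6) at t=1.3873 ← occupied
  → r_2 = 1.3873
beam 3: φ=-45°, α=150°
  dir = (cos 150°, sin 150°) = (-0.8660, 0.5000); from cell (6,4)
  next x-line at t=0.1963, next y-line at t=0.6800; Δt_x=1.1547, Δt_y=2.0000
    x: enter (5,4) at t=0.1963
    y: enter (5,5) at t=0.6800
    x: enter (4,5) at t=1.3510
    x: enter (3,5) at t=2.5057
    y: enter (3,6) at t=2.6800 ← occupied
  → r_3 = 2.6800
beam 4: φ=0°, α=195°
  dir = (cos 195°, sin 195°) = (-0.9659, -0.2588); from cell (6,4)
  next x-line at t=0.1760, next y-line at t=2.5500; Δt_x=1.0353, Δt_y=3.8637
    x: enter (5,4) at t=0.1760
    x: enter (4,4) at t=1.2113
    x: enter (3,4) at t=2.2465
    y: enter (3,3) at t=2.5500 ← occupied
  → r_4 = 2.5500
beam 5: φ=45°, α=240°
  dir = (cos 240°, sin 240°) = (-0.5000, -0.8660); from cell (6,4)
  next x-line at t=0.3400, next y-line at t=0.7621; Δt_x=2.0000, Δt_y=1.1547
    x: enter (5,4) at t=0.3400
    y: enter (5,3) at t=0.7621
    y: enter (5,2) at t=1.9168
    x: enter (4,2) at t=2.3400
    y: enter (4,1) at t=3.0715
    y: enter (4,0) at t=4.2262 ← occupied
  → r_5 = 4.2262
beam 6: φ=90°, α=285°
  dir = (cos 285°, sin 285°) = (0.2588, -0.9659); from cell (6,4)
  next x-line at t=3.2069, next y-line at t=0.6833; Δt_x=3.8637, Δt_y=1.0353
    y: enter (6,3) at t=0.6833
    y: enter (6,2) at t=1.7186
    y: enter (6,1) at t=2.7538
    x: enter (7,1) at t=3.2069 ← occupied
  → r_6 = 3.2069
beam 7: φ=135°, α=330°
  dir = (cos 330°, sin 330°) = (0.8660, -0.5000); from cell (6,4)
  next x-line at t=0.9584, next y-line at t=1.3200; Δt_x=1.1547, Δt_y=2.0000
    x: enter (7,4) at t=0.9584 ← occupied
  → r_7 = 0.9584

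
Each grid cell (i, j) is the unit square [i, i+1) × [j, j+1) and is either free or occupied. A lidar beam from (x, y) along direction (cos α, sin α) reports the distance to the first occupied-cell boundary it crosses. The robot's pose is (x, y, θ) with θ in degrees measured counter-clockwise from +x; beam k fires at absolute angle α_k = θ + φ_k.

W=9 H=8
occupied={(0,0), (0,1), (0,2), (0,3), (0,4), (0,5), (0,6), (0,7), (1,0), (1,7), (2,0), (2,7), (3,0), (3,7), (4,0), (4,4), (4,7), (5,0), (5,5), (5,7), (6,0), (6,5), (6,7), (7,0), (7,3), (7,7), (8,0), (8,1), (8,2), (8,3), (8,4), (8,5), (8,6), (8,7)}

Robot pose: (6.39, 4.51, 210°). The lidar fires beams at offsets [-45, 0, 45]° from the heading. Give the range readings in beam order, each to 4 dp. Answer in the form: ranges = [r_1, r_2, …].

beam 1: φ=-45°, α=165°
  dir = (cos 165°, sin 165°) = (-0.9659, 0.2588); from cell (6,4)
  next x-line at t=0.4038, next y-line at t=1.8932; Δt_x=1.0353, Δt_y=3.8637
    x: enter (5,4) at t=0.4038
    x: enter (4,4) at t=1.4390 ← occupied
  → r_1 = 1.4390
beam 2: φ=0°, α=210°
  dir = (cos 210°, sin 210°) = (-0.8660, -0.5000); from cell (6,4)
  next x-line at t=0.4503, next y-line at t=1.0200; Δt_x=1.1547, Δt_y=2.0000
    x: enter (5,4) at t=0.4503
    y: enter (5,3) at t=1.0200
    x: enter (4,3) at t=1.6050
    x: enter (3,3) at t=2.7597
    y: enter (3,2) at t=3.0200
    x: enter (2,2) at t=3.9144
    y: enter (2,1) at t=5.0200
    x: enter (1,1) at t=5.0691
    x: enter (0,1) at t=6.2238 ← occupied
  → r_2 = 6.2238
beam 3: φ=45°, α=255°
  dir = (cos 255°, sin 255°) = (-0.2588, -0.9659); from cell (6,4)
  next x-line at t=1.5068, next y-line at t=0.5280; Δt_x=3.8637, Δt_y=1.0353
    y: enter (6,3) at t=0.5280
    x: enter (5,3) at t=1.5068
    y: enter (5,2) at t=1.5633
    y: enter (5,1) at t=2.5985
    y: enter (5,0) at t=3.6338 ← occupied
  → r_3 = 3.6338

ranges = [1.4390, 6.2238, 3.6338]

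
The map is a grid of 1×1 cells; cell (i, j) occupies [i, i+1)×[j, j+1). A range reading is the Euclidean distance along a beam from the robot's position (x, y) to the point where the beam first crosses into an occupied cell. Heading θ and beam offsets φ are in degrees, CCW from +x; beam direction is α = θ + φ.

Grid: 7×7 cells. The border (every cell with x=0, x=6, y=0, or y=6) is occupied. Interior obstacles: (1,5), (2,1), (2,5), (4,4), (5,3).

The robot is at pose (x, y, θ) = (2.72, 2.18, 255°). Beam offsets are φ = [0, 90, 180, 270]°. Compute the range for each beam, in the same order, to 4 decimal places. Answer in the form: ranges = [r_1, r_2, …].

ranges = [0.1863, 3.3957, 3.9548, 1.7807]

beam 1: φ=0°, α=255°
  d=(-0.2588,-0.9659)  start (2,2)  tX=2.7819 tY=0.1863  stride 1/|dx|=3.8637 1/|dy|=1.0353
    cross y-line → (2,1), t=0.1863 (wall)
  → r_1 = 0.1863
beam 2: φ=90°, α=345°
  d=(0.9659,-0.2588)  start (2,2)  tX=0.2899 tY=0.6955  stride 1/|dx|=1.0353 1/|dy|=3.8637
    cross x-line → (3,2), t=0.2899
    cross y-line → (3,1), t=0.6955
    cross x-line → (4,1), t=1.3252
    cross x-line → (5,1), t=2.3604
    cross x-line → (6,1), t=3.3957 (wall)
  → r_2 = 3.3957
beam 3: φ=180°, α=75°
  d=(0.2588,0.9659)  start (2,2)  tX=1.0818 tY=0.8489  stride 1/|dx|=3.8637 1/|dy|=1.0353
    cross y-line → (2,3), t=0.8489
    cross x-line → (3,3), t=1.0818
    cross y-line → (3,4), t=1.8842
    cross y-line → (3,5), t=2.9195
    cross y-line → (3,6), t=3.9548 (wall)
  → r_3 = 3.9548
beam 4: φ=270°, α=165°
  d=(-0.9659,0.2588)  start (2,2)  tX=0.7454 tY=3.1682  stride 1/|dx|=1.0353 1/|dy|=3.8637
    cross x-line → (1,2), t=0.7454
    cross x-line → (0,2), t=1.7807 (wall)
  → r_4 = 1.7807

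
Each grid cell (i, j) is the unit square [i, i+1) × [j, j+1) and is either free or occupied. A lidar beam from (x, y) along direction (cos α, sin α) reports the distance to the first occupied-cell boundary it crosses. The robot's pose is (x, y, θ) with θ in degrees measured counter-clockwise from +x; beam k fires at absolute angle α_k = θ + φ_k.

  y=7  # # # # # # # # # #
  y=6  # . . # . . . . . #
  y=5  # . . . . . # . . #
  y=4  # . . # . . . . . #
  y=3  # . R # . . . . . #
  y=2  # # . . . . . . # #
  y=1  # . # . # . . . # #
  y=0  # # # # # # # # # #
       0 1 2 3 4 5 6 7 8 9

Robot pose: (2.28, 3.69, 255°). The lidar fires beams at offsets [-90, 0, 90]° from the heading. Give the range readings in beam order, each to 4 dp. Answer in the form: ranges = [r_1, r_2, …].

beam 1: φ=-90°, α=165°
  cosα=-0.9659 sinα=0.2588 | (2,3) | tMaxX 0.2899 tMaxY 1.1977 | tΔX 1.0353 tΔY 3.8637
    t=0.2899 [x] (1,3)
    t=1.1977 [y] (1,4)
    t=1.3252 [x] (0,4) — stop
  → r_1 = 1.3252
beam 2: φ=0°, α=255°
  cosα=-0.2588 sinα=-0.9659 | (2,3) | tMaxX 1.0818 tMaxY 0.7143 | tΔX 3.8637 tΔY 1.0353
    t=0.7143 [y] (2,2)
    t=1.0818 [x] (1,2) — stop
  → r_2 = 1.0818
beam 3: φ=90°, α=345°
  cosα=0.9659 sinα=-0.2588 | (2,3) | tMaxX 0.7454 tMaxY 2.6660 | tΔX 1.0353 tΔY 3.8637
    t=0.7454 [x] (3,3) — stop
  → r_3 = 0.7454

ranges = [1.3252, 1.0818, 0.7454]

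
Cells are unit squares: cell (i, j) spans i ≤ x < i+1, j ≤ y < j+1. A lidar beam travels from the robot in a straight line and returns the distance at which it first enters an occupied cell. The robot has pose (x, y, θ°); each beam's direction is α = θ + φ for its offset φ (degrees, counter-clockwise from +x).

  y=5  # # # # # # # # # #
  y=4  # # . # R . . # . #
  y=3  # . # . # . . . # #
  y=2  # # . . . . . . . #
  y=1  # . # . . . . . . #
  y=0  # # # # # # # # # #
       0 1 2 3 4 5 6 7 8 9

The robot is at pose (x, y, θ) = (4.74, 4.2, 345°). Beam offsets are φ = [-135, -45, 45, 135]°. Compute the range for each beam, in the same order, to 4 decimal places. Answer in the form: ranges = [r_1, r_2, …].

ranges = [0.4000, 0.2309, 1.6000, 0.9238]

beam 1: φ=-135°, α=210°
  dir = (cos 210°, sin 210°) = (-0.8660, -0.5000); from cell (4,4)
  next x-line at t=0.8545, next y-line at t=0.4000; Δt_x=1.1547, Δt_y=2.0000
    y: enter (4,3) at t=0.4000 ← occupied
  → r_1 = 0.4000
beam 2: φ=-45°, α=300°
  dir = (cos 300°, sin 300°) = (0.5000, -0.8660); from cell (4,4)
  next x-line at t=0.5200, next y-line at t=0.2309; Δt_x=2.0000, Δt_y=1.1547
    y: enter (4,3) at t=0.2309 ← occupied
  → r_2 = 0.2309
beam 3: φ=45°, α=30°
  dir = (cos 30°, sin 30°) = (0.8660, 0.5000); from cell (4,4)
  next x-line at t=0.3002, next y-line at t=1.6000; Δt_x=1.1547, Δt_y=2.0000
    x: enter (5,4) at t=0.3002
    x: enter (6,4) at t=1.4549
    y: enter (6,5) at t=1.6000 ← occupied
  → r_3 = 1.6000
beam 4: φ=135°, α=120°
  dir = (cos 120°, sin 120°) = (-0.5000, 0.8660); from cell (4,4)
  next x-line at t=1.4800, next y-line at t=0.9238; Δt_x=2.0000, Δt_y=1.1547
    y: enter (4,5) at t=0.9238 ← occupied
  → r_4 = 0.9238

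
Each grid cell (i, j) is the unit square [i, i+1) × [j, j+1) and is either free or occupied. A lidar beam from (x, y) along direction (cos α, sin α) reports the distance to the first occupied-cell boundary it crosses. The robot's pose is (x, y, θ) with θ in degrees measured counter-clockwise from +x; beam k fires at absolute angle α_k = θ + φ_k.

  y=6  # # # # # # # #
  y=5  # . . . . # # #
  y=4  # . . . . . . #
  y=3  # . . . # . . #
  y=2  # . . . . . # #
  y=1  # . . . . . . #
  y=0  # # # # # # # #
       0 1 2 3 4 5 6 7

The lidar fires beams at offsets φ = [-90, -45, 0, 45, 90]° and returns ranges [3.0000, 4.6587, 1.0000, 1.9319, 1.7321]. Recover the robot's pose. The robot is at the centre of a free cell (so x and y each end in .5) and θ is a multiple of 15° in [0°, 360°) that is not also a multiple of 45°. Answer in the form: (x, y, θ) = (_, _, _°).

(x, y, θ) = (5.5, 4.5, 240°)

Enumerate (i+0.5, j+0.5, θ) over the 26 free cells and 16 admissible headings. For each, cast all 5 beams and compare to the given ranges.
  (5.5, 3.5, 210°): beam 1 = 2.8868 ≠ 3.0000 ✗
  (6.5, 3.5, 60°): beam 1 = 0.5774 ≠ 3.0000 ✗
  (4.5, 2.5, 165°): beam 1 = 0.5176 ≠ 3.0000 ✗
  …
  (5.5, 4.5, 240°): r_1=3.0000, r_2=4.6587, r_3=1.0000, r_4=1.9319, r_5=1.7321 — all match ✓
Unique over the lattice → pose = (5.5, 4.5, 240°).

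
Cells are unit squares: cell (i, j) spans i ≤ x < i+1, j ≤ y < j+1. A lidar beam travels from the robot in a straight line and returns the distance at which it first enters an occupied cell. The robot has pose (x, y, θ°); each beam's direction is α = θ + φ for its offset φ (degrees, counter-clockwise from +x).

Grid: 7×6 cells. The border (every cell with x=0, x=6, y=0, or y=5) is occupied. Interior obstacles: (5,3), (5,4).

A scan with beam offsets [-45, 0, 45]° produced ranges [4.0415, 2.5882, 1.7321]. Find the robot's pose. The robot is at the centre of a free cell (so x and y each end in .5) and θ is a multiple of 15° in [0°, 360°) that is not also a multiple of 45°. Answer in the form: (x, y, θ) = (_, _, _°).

Enumerate (i+0.5, j+0.5, θ) over the 18 free cells and 16 admissible headings. For each, cast all 3 beams and compare to the given ranges.
  (4.5, 2.5, 30°): beam 1 = 1.5529 ≠ 4.0415 ✗
  (3.5, 3.5, 210°): beam 1 = 2.5882 ≠ 4.0415 ✗
  (1.5, 1.5, 165°): beam 1 = 1.0000 ≠ 4.0415 ✗
  (4.5, 3.5, 120°): beam 1 = 1.5529 ≠ 4.0415 ✗
  …
  (2.5, 3.5, 15°): r_1=4.0415, r_2=2.5882, r_3=1.7321 — all match ✓
Only this pose fits every beam.

(x, y, θ) = (2.5, 3.5, 15°)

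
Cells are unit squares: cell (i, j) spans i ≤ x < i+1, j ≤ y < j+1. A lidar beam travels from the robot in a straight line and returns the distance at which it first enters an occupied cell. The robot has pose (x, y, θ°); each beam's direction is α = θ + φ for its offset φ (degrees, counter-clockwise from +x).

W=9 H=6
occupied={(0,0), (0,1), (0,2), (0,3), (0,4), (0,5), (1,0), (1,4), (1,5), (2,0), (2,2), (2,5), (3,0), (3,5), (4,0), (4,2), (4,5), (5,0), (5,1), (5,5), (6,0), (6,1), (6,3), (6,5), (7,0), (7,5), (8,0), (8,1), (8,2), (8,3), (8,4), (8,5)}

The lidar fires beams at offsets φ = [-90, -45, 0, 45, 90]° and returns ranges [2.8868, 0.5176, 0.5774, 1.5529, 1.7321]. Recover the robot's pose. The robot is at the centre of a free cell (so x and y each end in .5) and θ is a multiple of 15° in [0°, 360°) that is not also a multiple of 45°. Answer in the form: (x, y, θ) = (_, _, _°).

Enumerate (i+0.5, j+0.5, θ) over the 22 free cells and 16 admissible headings. For each, cast all 5 beams and compare to the given ranges.
  (2.5, 1.5, 255°): beam 1 = 1.5529 ≠ 2.8868 ✗
  (3.5, 1.5, 150°): beam 1 = 1.0000 ≠ 2.8868 ✗
  (7.5, 4.5, 120°): beam 1 = 0.5774 ≠ 2.8868 ✗
  (5.5, 4.5, 240°): beam 1 = 1.0000 ≠ 2.8868 ✗
  (2.5, 4.5, 300°): beam 1 = 0.5774 ≠ 2.8868 ✗
  …
  (3.5, 2.5, 210°): r_1=2.8868, r_2=0.5176, r_3=0.5774, r_4=1.5529, r_5=1.7321 — all match ✓
Unique over the lattice → pose = (3.5, 2.5, 210°).

(x, y, θ) = (3.5, 2.5, 210°)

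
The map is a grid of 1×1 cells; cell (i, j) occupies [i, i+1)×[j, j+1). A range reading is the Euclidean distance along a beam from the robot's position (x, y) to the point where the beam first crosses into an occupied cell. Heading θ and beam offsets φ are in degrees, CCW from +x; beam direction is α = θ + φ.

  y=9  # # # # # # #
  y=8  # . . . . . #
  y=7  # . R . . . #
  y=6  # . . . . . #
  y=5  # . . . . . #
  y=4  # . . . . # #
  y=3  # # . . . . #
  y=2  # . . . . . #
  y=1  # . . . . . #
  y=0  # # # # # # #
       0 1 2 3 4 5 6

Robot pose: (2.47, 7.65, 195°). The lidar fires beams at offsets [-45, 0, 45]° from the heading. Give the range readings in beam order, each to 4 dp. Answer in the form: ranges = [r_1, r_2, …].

beam 1: φ=-45°, α=150°
  direction (-0.8660, 0.5000); cell (2,7); t to first gridline: x 0.5427, y 0.7000 (then +1.1547 / +2.0000)
    (1,7) via x @ 0.5427
    (1,8) via y @ 0.7000
    (0,8) via x @ 1.6974  # hit
  → r_1 = 1.6974
beam 2: φ=0°, α=195°
  direction (-0.9659, -0.2588); cell (2,7); t to first gridline: x 0.4866, y 2.5114 (then +1.0353 / +3.8637)
    (1,7) via x @ 0.4866
    (0,7) via x @ 1.5219  # hit
  → r_2 = 1.5219
beam 3: φ=45°, α=240°
  direction (-0.5000, -0.8660); cell (2,7); t to first gridline: x 0.9400, y 0.7506 (then +2.0000 / +1.1547)
    (2,6) via y @ 0.7506
    (1,6) via x @ 0.9400
    (1,5) via y @ 1.9053
    (0,5) via x @ 2.9400  # hit
  → r_3 = 2.9400

ranges = [1.6974, 1.5219, 2.9400]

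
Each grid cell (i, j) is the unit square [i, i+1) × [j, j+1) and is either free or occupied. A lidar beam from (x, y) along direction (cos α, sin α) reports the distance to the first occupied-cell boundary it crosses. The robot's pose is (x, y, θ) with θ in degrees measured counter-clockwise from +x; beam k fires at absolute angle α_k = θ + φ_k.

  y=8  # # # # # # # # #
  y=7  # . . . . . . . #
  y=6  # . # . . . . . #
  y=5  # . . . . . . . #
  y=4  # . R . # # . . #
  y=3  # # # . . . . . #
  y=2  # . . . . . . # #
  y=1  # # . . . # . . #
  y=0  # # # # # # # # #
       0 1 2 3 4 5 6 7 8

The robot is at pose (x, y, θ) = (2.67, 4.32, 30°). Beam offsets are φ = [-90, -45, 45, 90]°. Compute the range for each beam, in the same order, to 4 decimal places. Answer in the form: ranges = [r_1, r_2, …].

ranges = [0.3695, 5.1001, 3.8098, 3.3400]

beam 1: φ=-90°, α=300°
  dir = (cos 300°, sin 300°) = (0.5000, -0.8660); from cell (2,4)
  next x-line at t=0.6600, next y-line at t=0.3695; Δt_x=2.0000, Δt_y=1.1547
    y: enter (2,3) at t=0.3695 ← occupied
  → r_1 = 0.3695
beam 2: φ=-45°, α=345°
  dir = (cos 345°, sin 345°) = (0.9659, -0.2588); from cell (2,4)
  next x-line at t=0.3416, next y-line at t=1.2364; Δt_x=1.0353, Δt_y=3.8637
    x: enter (3,4) at t=0.3416
    y: enter (3,3) at t=1.2364
    x: enter (4,3) at t=1.3769
    x: enter (5,3) at t=2.4122
    x: enter (6,3) at t=3.4475
    x: enter (7,3) at t=4.4827
    y: enter (7,2) at t=5.1001 ← occupied
  → r_2 = 5.1001
beam 3: φ=45°, α=75°
  dir = (cos 75°, sin 75°) = (0.2588, 0.9659); from cell (2,4)
  next x-line at t=1.2750, next y-line at t=0.7040; Δt_x=3.8637, Δt_y=1.0353
    y: enter (2,5) at t=0.7040
    x: enter (3,5) at t=1.2750
    y: enter (3,6) at t=1.7393
    y: enter (3,7) at t=2.7745
    y: enter (3,8) at t=3.8098 ← occupied
  → r_3 = 3.8098
beam 4: φ=90°, α=120°
  dir = (cos 120°, sin 120°) = (-0.5000, 0.8660); from cell (2,4)
  next x-line at t=1.3400, next y-line at t=0.7852; Δt_x=2.0000, Δt_y=1.1547
    y: enter (2,5) at t=0.7852
    x: enter (1,5) at t=1.3400
    y: enter (1,6) at t=1.9399
    y: enter (1,7) at t=3.0946
    x: enter (0,7) at t=3.3400 ← occupied
  → r_4 = 3.3400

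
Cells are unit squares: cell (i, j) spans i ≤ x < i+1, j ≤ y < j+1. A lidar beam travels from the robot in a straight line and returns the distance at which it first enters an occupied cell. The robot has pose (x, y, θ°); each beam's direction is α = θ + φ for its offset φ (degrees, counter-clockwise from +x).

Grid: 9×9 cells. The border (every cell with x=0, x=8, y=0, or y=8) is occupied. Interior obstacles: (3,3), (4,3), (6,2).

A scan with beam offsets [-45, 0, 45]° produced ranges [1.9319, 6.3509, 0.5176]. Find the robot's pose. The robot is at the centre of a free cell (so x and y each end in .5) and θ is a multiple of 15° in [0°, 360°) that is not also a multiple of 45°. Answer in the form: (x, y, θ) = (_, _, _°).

(x, y, θ) = (7.5, 2.5, 120°)

The pose lattice has 46·16 = 736 candidates. Test each by forward raycasting.
  (2.5, 3.5, 120°): beam 1 = 4.6587 ≠ 1.9319 ✗
  (7.5, 4.5, 120°): beam 2 = 4.0415 ≠ 6.3509 ✗
  (7.5, 7.5, 345°): beam 1 = 1.0000 ≠ 1.9319 ✗
  (2.5, 2.5, 210°): beam 1 = 1.5529 ≠ 1.9319 ✗
  …
  (7.5, 2.5, 120°): r_1=1.9319, r_2=6.3509, r_3=0.5176 — all match ✓
Only this pose fits every beam.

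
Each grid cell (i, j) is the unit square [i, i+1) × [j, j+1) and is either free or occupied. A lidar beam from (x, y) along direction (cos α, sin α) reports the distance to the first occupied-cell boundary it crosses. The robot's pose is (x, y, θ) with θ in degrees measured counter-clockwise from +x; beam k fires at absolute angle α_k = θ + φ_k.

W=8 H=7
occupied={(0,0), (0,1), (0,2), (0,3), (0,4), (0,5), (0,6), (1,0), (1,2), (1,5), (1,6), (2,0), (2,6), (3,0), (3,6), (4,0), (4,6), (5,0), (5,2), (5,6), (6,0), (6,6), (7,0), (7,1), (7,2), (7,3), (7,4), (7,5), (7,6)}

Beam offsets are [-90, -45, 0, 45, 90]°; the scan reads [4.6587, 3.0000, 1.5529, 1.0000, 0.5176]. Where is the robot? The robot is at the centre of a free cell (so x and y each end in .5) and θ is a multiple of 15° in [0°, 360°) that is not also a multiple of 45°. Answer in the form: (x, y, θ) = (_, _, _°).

Enumerate (i+0.5, j+0.5, θ) over the 27 free cells and 16 admissible headings. For each, cast all 5 beams and compare to the given ranges.
  (5.5, 5.5, 150°): beam 1 = 0.5774 ≠ 4.6587 ✗
  (2.5, 5.5, 210°): beam 1 = 0.5774 ≠ 4.6587 ✗
  (3.5, 3.5, 300°): beam 1 = 1.7321 ≠ 4.6587 ✗
  …
  (5.5, 5.5, 345°): r_1=4.6587, r_2=3.0000, r_3=1.5529, r_4=1.0000, r_5=0.5176 — all match ✓
Unique over the lattice → pose = (5.5, 5.5, 345°).

(x, y, θ) = (5.5, 5.5, 345°)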